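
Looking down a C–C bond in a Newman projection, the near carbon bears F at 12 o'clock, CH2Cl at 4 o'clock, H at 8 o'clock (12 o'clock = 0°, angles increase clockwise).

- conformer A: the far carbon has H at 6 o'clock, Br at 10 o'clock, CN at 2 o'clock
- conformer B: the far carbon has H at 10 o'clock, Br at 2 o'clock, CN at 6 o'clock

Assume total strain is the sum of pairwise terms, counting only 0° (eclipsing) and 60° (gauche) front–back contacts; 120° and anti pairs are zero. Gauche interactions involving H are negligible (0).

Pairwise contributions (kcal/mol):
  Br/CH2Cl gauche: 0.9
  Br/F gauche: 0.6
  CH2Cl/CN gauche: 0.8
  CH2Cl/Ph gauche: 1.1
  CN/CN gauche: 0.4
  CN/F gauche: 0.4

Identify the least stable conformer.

B

A is staggered. F at 0° is gauche with Br at 300° (0.6); F at 0° is gauche with CN at 60° (0.4); CH2Cl at 120° is gauche with CN at 60° (0.8). Total 1.8 kcal/mol.
B is staggered. F at 0° is gauche with Br at 60° (0.6); CH2Cl at 120° is gauche with Br at 60° (0.9); CH2Cl at 120° is gauche with CN at 180° (0.8). Total 2.3 kcal/mol.
B has the highest total (2.3 kcal/mol).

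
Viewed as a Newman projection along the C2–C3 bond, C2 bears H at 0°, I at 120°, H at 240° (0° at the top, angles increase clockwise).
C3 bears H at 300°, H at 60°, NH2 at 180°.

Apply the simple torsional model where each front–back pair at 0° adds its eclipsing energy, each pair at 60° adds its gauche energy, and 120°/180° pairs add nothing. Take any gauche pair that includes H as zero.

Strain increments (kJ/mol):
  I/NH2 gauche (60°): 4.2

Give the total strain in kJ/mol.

4.2 kJ/mol

This conformer (staggered): I(120°)/NH2(180°) gauche 4.2 → 4.2 kJ/mol.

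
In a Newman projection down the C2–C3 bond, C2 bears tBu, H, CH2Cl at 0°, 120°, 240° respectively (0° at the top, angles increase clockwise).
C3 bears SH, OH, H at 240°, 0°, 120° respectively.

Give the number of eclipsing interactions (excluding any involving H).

2

Non-H eclipsing pairs: tBu(0°)/OH(0°); CH2Cl(240°)/SH(240°) — 2 interactions.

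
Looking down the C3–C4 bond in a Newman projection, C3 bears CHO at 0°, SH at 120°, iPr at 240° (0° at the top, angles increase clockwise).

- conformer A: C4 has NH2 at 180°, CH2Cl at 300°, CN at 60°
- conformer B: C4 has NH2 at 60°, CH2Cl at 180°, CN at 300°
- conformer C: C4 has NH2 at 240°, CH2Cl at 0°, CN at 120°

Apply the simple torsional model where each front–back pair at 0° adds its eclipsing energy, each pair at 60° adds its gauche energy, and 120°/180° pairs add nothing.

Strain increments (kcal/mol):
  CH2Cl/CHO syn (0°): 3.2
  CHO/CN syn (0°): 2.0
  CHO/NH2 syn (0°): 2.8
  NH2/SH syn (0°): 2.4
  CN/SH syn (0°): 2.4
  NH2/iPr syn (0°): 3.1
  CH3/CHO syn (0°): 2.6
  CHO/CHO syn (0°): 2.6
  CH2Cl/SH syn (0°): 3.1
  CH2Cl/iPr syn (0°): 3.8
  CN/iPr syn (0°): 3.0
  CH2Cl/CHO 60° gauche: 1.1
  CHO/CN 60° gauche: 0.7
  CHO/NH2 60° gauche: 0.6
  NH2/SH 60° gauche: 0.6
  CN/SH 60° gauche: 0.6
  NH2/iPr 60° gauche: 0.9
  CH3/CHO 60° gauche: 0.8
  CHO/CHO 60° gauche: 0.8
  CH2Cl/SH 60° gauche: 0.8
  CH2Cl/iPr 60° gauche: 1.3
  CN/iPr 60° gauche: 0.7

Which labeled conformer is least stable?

A is staggered. CHO at 0° is gauche with CH2Cl at 300° (1.1); CHO at 0° is gauche with CN at 60° (0.7); SH at 120° is gauche with NH2 at 180° (0.6); SH at 120° is gauche with CN at 60° (0.6); iPr at 240° is gauche with NH2 at 180° (0.9); iPr at 240° is gauche with CH2Cl at 300° (1.3). Total 5.2 kcal/mol.
B is staggered. CHO at 0° is gauche with NH2 at 60° (0.6); CHO at 0° is gauche with CN at 300° (0.7); SH at 120° is gauche with NH2 at 60° (0.6); SH at 120° is gauche with CH2Cl at 180° (0.8); iPr at 240° is gauche with CH2Cl at 180° (1.3); iPr at 240° is gauche with CN at 300° (0.7). Total 4.7 kcal/mol.
C is eclipsed. CHO at 0° is eclipsed with CH2Cl at 0° (3.2); SH at 120° is eclipsed with CN at 120° (2.4); iPr at 240° is eclipsed with NH2 at 240° (3.1). Total 8.7 kcal/mol.
C has the highest total (8.7 kcal/mol).

C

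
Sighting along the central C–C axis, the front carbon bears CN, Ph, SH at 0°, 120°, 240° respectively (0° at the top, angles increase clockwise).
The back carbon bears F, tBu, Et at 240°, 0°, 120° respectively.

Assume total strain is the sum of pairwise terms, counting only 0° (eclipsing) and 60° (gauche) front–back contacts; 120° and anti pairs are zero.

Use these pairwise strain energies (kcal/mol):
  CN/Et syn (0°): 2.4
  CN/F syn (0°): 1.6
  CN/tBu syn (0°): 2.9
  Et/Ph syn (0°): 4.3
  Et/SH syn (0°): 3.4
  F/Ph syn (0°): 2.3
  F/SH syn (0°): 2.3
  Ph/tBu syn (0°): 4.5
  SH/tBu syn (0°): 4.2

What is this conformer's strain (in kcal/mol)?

This conformer is eclipsed. CN at 0° is eclipsed with tBu at 0° (2.9); Ph at 120° is eclipsed with Et at 120° (4.3); SH at 240° is eclipsed with F at 240° (2.3). Total 9.5 kcal/mol.

9.5 kcal/mol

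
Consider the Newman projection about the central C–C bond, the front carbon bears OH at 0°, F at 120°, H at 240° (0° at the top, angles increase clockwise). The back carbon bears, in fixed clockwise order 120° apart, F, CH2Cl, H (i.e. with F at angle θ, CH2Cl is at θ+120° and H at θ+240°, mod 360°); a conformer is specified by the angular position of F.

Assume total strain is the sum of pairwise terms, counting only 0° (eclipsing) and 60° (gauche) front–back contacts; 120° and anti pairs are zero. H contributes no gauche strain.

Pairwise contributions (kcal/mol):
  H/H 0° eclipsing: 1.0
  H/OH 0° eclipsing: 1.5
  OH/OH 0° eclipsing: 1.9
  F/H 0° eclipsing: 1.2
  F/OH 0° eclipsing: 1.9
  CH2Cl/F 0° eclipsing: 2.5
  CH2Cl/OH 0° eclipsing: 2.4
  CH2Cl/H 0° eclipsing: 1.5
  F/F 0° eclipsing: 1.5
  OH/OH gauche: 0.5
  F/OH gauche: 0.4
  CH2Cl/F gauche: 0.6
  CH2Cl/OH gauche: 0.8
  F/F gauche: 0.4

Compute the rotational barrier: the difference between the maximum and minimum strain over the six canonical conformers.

F at 0° (eclipsed): OH–F eclipsed, F–CH2Cl eclipsed, H–H eclipsed; 1.9 + 2.5 + 1.0 = 5.4 kcal/mol.
F at 60° (staggered): OH–F gauche, F–F gauche, F–CH2Cl gauche; 0.4 + 0.4 + 0.6 = 1.4 kcal/mol.
F at 120° (eclipsed): OH–H eclipsed, F–F eclipsed, H–CH2Cl eclipsed; 1.5 + 1.5 + 1.5 = 4.5 kcal/mol.
F at 180° (staggered): OH–CH2Cl gauche, F–F gauche; 0.8 + 0.4 = 1.2 kcal/mol.
F at 240° (eclipsed): OH–CH2Cl eclipsed, F–H eclipsed, H–F eclipsed; 2.4 + 1.2 + 1.2 = 4.8 kcal/mol.
F at 300° (staggered): OH–F gauche, OH–CH2Cl gauche, F–CH2Cl gauche; 0.4 + 0.8 + 0.6 = 1.8 kcal/mol.
Max at 0° (5.4 kcal/mol), min at 180° (1.2 kcal/mol); barrier = 4.2 kcal/mol.

4.2 kcal/mol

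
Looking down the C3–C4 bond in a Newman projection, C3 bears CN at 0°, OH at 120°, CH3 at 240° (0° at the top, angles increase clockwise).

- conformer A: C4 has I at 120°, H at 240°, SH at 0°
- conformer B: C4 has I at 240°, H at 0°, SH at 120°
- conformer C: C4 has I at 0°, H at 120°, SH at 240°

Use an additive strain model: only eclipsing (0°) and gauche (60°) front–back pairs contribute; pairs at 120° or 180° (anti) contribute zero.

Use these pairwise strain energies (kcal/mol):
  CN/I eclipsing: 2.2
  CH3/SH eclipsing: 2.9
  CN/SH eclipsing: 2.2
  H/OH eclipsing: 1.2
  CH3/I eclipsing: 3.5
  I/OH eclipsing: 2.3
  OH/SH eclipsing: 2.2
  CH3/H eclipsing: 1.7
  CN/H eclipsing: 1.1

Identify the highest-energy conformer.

A (eclipsed): CN–SH eclipsed, OH–I eclipsed, CH3–H eclipsed; 2.2 + 2.3 + 1.7 = 6.2 kcal/mol.
B (eclipsed): CN–H eclipsed, OH–SH eclipsed, CH3–I eclipsed; 1.1 + 2.2 + 3.5 = 6.8 kcal/mol.
C (eclipsed): CN–I eclipsed, OH–H eclipsed, CH3–SH eclipsed; 2.2 + 1.2 + 2.9 = 6.3 kcal/mol.
B has the highest total (6.8 kcal/mol).

B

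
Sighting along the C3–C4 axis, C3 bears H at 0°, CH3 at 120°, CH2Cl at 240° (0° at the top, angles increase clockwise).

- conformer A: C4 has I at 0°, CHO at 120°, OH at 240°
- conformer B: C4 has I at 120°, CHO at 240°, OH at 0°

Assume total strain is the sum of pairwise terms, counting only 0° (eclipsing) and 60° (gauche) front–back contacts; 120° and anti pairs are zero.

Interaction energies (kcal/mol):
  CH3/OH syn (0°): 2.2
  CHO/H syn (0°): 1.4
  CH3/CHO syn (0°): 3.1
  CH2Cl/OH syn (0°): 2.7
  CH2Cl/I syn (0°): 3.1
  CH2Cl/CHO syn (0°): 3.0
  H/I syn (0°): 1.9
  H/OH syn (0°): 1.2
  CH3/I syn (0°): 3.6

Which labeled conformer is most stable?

A

A (eclipsed): H(0°)/I(0°) eclipsed 1.9; CH3(120°)/CHO(120°) eclipsed 3.1; CH2Cl(240°)/OH(240°) eclipsed 2.7 → 7.7 kcal/mol.
B (eclipsed): H(0°)/OH(0°) eclipsed 1.2; CH3(120°)/I(120°) eclipsed 3.6; CH2Cl(240°)/CHO(240°) eclipsed 3.0 → 7.8 kcal/mol.
A has the lowest total (7.7 kcal/mol).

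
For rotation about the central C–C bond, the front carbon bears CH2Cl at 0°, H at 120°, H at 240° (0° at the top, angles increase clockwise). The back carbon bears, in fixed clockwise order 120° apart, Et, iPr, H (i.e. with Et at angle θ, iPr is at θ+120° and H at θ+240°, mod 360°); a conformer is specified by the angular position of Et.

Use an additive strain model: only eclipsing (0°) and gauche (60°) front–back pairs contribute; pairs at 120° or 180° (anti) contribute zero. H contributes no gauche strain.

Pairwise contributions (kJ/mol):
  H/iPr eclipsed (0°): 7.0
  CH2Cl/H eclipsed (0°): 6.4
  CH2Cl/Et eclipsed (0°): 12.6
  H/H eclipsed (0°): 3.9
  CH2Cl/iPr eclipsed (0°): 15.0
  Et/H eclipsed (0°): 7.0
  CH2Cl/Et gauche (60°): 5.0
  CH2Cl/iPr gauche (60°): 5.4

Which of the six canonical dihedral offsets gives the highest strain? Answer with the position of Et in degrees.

240°

Et at 0° (eclipsed): CH2Cl(0°)/Et(0°) eclipsed 12.6; H(120°)/iPr(120°) eclipsed 7.0; H(240°)/H(240°) eclipsed 3.9 → 23.5 kJ/mol.
Et at 60° (staggered): CH2Cl(0°)/Et(60°) gauche 5.0 → 5.0 kJ/mol.
Et at 120° (eclipsed): CH2Cl(0°)/H(0°) eclipsed 6.4; H(120°)/Et(120°) eclipsed 7.0; H(240°)/iPr(240°) eclipsed 7.0 → 20.4 kJ/mol.
Et at 180° (staggered): CH2Cl(0°)/iPr(300°) gauche 5.4 → 5.4 kJ/mol.
Et at 240° (eclipsed): CH2Cl(0°)/iPr(0°) eclipsed 15.0; H(120°)/H(120°) eclipsed 3.9; H(240°)/Et(240°) eclipsed 7.0 → 25.9 kJ/mol.
Et at 300° (staggered): CH2Cl(0°)/Et(300°) gauche 5.0; CH2Cl(0°)/iPr(60°) gauche 5.4 → 10.4 kJ/mol.
The maximum (25.9 kJ/mol) occurs with Et at 240°.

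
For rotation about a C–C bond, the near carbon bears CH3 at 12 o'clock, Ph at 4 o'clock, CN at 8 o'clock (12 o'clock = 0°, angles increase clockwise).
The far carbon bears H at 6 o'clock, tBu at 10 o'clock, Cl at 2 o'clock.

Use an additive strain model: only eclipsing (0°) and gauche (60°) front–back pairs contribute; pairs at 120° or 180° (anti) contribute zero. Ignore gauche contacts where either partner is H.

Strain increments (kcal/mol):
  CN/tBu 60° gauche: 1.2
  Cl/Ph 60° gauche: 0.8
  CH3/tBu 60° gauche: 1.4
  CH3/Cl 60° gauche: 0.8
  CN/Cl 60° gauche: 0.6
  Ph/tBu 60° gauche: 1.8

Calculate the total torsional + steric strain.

This conformer is staggered. CH3 at 0° is gauche with tBu at 300° (1.4); CH3 at 0° is gauche with Cl at 60° (0.8); Ph at 120° is gauche with Cl at 60° (0.8); CN at 240° is gauche with tBu at 300° (1.2). Total 4.2 kcal/mol.

4.2 kcal/mol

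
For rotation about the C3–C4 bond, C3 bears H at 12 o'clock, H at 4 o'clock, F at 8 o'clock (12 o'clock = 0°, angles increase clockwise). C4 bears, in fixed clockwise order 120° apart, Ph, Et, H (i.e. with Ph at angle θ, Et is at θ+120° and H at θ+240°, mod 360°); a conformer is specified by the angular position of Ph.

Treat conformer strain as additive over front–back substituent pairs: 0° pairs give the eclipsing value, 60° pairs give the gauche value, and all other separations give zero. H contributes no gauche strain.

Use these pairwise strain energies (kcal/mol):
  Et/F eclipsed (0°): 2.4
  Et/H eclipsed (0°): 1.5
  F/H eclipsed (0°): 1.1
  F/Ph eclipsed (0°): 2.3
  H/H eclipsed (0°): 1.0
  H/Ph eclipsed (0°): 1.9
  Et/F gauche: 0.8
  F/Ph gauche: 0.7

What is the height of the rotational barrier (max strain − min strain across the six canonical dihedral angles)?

4.6 kcal/mol

Ph at 0° (eclipsed): H–Ph eclipsed, H–Et eclipsed, F–H eclipsed; 1.9 + 1.5 + 1.1 = 4.5 kcal/mol.
Ph at 60° (staggered): F–Et gauche; 0.8 = 0.8 kcal/mol.
Ph at 120° (eclipsed): H–H eclipsed, H–Ph eclipsed, F–Et eclipsed; 1.0 + 1.9 + 2.4 = 5.3 kcal/mol.
Ph at 180° (staggered): F–Ph gauche, F–Et gauche; 0.7 + 0.8 = 1.5 kcal/mol.
Ph at 240° (eclipsed): H–Et eclipsed, H–H eclipsed, F–Ph eclipsed; 1.5 + 1.0 + 2.3 = 4.8 kcal/mol.
Ph at 300° (staggered): F–Ph gauche; 0.7 = 0.7 kcal/mol.
Max at 120° (5.3 kcal/mol), min at 300° (0.7 kcal/mol); barrier = 4.6 kcal/mol.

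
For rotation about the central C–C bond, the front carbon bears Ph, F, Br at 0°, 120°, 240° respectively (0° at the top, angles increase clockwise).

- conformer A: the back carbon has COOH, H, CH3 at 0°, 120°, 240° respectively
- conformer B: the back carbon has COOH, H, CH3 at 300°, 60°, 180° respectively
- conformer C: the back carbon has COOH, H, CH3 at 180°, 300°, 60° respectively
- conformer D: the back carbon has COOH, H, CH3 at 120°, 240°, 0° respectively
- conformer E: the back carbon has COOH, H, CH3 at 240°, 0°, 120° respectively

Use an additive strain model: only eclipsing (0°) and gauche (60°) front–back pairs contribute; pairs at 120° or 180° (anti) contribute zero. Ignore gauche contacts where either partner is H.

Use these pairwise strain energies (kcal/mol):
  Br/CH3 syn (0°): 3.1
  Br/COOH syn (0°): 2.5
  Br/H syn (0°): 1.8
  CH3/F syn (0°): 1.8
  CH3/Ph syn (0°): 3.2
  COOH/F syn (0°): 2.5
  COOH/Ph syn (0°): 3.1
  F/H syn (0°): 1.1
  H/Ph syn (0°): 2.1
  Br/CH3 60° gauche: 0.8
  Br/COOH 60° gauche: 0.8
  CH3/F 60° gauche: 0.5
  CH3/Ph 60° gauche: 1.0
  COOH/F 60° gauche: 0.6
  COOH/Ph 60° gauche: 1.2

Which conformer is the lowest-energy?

C

A (eclipsed): Ph(0°)/COOH(0°) eclipsed 3.1; F(120°)/H(120°) eclipsed 1.1; Br(240°)/CH3(240°) eclipsed 3.1 → 7.3 kcal/mol.
B (staggered): Ph(0°)/COOH(300°) gauche 1.2; F(120°)/CH3(180°) gauche 0.5; Br(240°)/COOH(300°) gauche 0.8; Br(240°)/CH3(180°) gauche 0.8 → 3.3 kcal/mol.
C (staggered): Ph(0°)/CH3(60°) gauche 1.0; F(120°)/COOH(180°) gauche 0.6; F(120°)/CH3(60°) gauche 0.5; Br(240°)/COOH(180°) gauche 0.8 → 2.9 kcal/mol.
D (eclipsed): Ph(0°)/CH3(0°) eclipsed 3.2; F(120°)/COOH(120°) eclipsed 2.5; Br(240°)/H(240°) eclipsed 1.8 → 7.5 kcal/mol.
E (eclipsed): Ph(0°)/H(0°) eclipsed 2.1; F(120°)/CH3(120°) eclipsed 1.8; Br(240°)/COOH(240°) eclipsed 2.5 → 6.4 kcal/mol.
C has the lowest total (2.9 kcal/mol).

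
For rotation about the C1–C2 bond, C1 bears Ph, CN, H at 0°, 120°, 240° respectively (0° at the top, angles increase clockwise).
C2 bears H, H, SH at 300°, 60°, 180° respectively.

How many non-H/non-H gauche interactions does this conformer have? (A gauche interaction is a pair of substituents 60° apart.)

Non-H gauche pairs: CN(120°)/SH(180°) — 1 interaction.

1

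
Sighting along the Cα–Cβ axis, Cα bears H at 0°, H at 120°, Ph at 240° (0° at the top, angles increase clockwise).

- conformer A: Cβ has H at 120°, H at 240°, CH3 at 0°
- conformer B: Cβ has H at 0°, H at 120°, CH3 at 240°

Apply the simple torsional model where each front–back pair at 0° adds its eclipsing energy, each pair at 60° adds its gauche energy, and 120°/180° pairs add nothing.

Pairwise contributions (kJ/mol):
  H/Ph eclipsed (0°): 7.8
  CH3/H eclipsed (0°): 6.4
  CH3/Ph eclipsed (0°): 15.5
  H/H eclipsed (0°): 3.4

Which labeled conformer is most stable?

A

A is eclipsed. H at 0° is eclipsed with CH3 at 0° (6.4); H at 120° is eclipsed with H at 120° (3.4); Ph at 240° is eclipsed with H at 240° (7.8). Total 17.6 kJ/mol.
B is eclipsed. H at 0° is eclipsed with H at 0° (3.4); H at 120° is eclipsed with H at 120° (3.4); Ph at 240° is eclipsed with CH3 at 240° (15.5). Total 22.3 kJ/mol.
A has the lowest total (17.6 kJ/mol).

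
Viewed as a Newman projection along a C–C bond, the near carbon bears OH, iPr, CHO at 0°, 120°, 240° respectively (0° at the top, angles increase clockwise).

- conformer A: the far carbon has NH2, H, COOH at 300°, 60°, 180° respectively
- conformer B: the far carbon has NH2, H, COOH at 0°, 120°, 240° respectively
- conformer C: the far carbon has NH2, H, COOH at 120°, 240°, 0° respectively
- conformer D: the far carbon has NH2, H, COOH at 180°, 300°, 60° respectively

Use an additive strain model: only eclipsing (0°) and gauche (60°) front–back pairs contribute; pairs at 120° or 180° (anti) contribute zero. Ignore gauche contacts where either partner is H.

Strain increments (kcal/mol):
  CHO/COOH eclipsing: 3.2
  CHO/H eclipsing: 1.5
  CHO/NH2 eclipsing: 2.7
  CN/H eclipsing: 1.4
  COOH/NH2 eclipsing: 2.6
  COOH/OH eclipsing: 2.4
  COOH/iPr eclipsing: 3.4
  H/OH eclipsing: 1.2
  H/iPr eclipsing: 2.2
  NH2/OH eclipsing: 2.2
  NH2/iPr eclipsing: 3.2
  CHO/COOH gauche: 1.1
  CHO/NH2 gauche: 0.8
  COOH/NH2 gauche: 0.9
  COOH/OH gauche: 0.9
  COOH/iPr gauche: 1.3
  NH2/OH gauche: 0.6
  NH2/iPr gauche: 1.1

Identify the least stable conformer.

B

A (staggered): OH(0°)/NH2(300°) gauche 0.6; iPr(120°)/COOH(180°) gauche 1.3; CHO(240°)/NH2(300°) gauche 0.8; CHO(240°)/COOH(180°) gauche 1.1 → 3.8 kcal/mol.
B (eclipsed): OH(0°)/NH2(0°) eclipsed 2.2; iPr(120°)/H(120°) eclipsed 2.2; CHO(240°)/COOH(240°) eclipsed 3.2 → 7.6 kcal/mol.
C (eclipsed): OH(0°)/COOH(0°) eclipsed 2.4; iPr(120°)/NH2(120°) eclipsed 3.2; CHO(240°)/H(240°) eclipsed 1.5 → 7.1 kcal/mol.
D (staggered): OH(0°)/COOH(60°) gauche 0.9; iPr(120°)/NH2(180°) gauche 1.1; iPr(120°)/COOH(60°) gauche 1.3; CHO(240°)/NH2(180°) gauche 0.8 → 4.1 kcal/mol.
B has the highest total (7.6 kcal/mol).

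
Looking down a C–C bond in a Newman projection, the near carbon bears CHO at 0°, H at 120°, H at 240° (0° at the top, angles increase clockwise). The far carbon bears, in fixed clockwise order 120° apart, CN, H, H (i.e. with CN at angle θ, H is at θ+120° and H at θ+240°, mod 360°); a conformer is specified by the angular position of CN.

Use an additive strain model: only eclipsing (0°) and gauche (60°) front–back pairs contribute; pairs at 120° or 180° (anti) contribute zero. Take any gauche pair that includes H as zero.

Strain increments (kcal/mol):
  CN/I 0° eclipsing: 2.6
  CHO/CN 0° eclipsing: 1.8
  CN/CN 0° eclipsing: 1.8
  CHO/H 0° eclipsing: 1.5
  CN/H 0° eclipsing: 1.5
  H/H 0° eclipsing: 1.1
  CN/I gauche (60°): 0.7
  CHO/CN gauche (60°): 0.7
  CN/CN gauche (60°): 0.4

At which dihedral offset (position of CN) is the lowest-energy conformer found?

CN at 0° (eclipsed): CHO–CN eclipsed, H–H eclipsed, H–H eclipsed; 1.8 + 1.1 + 1.1 = 4.0 kcal/mol.
CN at 60° (staggered): CHO–CN gauche; 0.7 = 0.7 kcal/mol.
CN at 120° (eclipsed): CHO–H eclipsed, H–CN eclipsed, H–H eclipsed; 1.5 + 1.5 + 1.1 = 4.1 kcal/mol.
CN at 180° (staggered): no non-H gauche contacts → 0.0 kcal/mol.
CN at 240° (eclipsed): CHO–H eclipsed, H–H eclipsed, H–CN eclipsed; 1.5 + 1.1 + 1.5 = 4.1 kcal/mol.
CN at 300° (staggered): CHO–CN gauche; 0.7 = 0.7 kcal/mol.
The minimum (0.0 kcal/mol) occurs with CN at 180°.

180°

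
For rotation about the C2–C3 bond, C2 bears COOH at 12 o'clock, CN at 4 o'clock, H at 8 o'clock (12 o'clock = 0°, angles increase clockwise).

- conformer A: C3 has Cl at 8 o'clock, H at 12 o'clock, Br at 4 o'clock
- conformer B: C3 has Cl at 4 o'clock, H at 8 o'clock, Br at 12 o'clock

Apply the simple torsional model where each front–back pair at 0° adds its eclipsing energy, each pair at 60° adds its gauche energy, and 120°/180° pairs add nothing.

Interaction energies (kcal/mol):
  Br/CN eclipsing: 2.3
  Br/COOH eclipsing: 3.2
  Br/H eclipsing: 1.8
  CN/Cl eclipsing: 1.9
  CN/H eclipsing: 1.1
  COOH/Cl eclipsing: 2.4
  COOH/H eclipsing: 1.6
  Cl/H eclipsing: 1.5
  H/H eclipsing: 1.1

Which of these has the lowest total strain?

A (eclipsed): COOH–H eclipsed, CN–Br eclipsed, H–Cl eclipsed; 1.6 + 2.3 + 1.5 = 5.4 kcal/mol.
B (eclipsed): COOH–Br eclipsed, CN–Cl eclipsed, H–H eclipsed; 3.2 + 1.9 + 1.1 = 6.2 kcal/mol.
A has the lowest total (5.4 kcal/mol).

A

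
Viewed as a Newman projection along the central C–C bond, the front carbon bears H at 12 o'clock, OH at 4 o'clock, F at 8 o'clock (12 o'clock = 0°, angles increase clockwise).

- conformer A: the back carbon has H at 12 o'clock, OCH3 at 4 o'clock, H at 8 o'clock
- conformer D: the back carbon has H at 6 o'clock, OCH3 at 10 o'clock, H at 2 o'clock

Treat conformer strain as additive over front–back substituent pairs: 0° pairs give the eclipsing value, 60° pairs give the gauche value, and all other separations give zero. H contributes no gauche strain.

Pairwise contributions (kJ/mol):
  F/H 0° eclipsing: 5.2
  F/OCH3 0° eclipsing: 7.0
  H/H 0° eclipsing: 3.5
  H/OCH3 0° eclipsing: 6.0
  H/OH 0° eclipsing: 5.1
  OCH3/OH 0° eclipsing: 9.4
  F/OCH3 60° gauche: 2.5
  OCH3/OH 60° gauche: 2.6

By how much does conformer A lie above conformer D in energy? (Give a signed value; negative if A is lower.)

A is eclipsed. H at 0° is eclipsed with H at 0° (3.5); OH at 120° is eclipsed with OCH3 at 120° (9.4); F at 240° is eclipsed with H at 240° (5.2). Total 18.1 kJ/mol.
D is staggered. F at 240° is gauche with OCH3 at 300° (2.5). Total 2.5 kJ/mol.
E(A) − E(D) = 18.1 − 2.5 = +15.6 kJ/mol.

+15.6 kJ/mol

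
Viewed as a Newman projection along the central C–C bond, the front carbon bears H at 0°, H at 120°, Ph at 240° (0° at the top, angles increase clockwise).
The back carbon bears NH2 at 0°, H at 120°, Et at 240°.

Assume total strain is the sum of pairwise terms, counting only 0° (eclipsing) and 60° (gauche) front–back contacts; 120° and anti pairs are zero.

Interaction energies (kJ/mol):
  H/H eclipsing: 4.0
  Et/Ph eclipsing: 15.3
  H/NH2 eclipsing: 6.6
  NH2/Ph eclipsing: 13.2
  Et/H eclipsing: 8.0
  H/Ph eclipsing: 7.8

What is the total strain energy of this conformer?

This conformer (eclipsed): H(0°)/NH2(0°) eclipsed 6.6; H(120°)/H(120°) eclipsed 4.0; Ph(240°)/Et(240°) eclipsed 15.3 → 25.9 kJ/mol.

25.9 kJ/mol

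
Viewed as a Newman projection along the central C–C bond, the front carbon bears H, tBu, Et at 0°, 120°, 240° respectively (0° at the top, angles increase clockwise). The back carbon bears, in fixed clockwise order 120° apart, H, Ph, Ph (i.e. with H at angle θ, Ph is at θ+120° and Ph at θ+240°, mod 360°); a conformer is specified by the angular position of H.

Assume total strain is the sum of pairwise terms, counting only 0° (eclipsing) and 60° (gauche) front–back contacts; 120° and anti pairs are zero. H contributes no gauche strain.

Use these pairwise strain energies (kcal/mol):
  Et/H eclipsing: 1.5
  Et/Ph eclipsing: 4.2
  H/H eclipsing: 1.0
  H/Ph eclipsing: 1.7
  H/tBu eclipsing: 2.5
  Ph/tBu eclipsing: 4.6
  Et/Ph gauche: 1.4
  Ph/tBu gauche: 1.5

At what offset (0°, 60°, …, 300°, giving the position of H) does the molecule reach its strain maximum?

0°

H at 0° (eclipsed): H(0°)/H(0°) eclipsed 1.0; tBu(120°)/Ph(120°) eclipsed 4.6; Et(240°)/Ph(240°) eclipsed 4.2 → 9.8 kcal/mol.
H at 60° (staggered): tBu(120°)/Ph(180°) gauche 1.5; Et(240°)/Ph(180°) gauche 1.4; Et(240°)/Ph(300°) gauche 1.4 → 4.3 kcal/mol.
H at 120° (eclipsed): H(0°)/Ph(0°) eclipsed 1.7; tBu(120°)/H(120°) eclipsed 2.5; Et(240°)/Ph(240°) eclipsed 4.2 → 8.4 kcal/mol.
H at 180° (staggered): tBu(120°)/Ph(60°) gauche 1.5; Et(240°)/Ph(300°) gauche 1.4 → 2.9 kcal/mol.
H at 240° (eclipsed): H(0°)/Ph(0°) eclipsed 1.7; tBu(120°)/Ph(120°) eclipsed 4.6; Et(240°)/H(240°) eclipsed 1.5 → 7.8 kcal/mol.
H at 300° (staggered): tBu(120°)/Ph(60°) gauche 1.5; tBu(120°)/Ph(180°) gauche 1.5; Et(240°)/Ph(180°) gauche 1.4 → 4.4 kcal/mol.
The maximum (9.8 kcal/mol) occurs with H at 0°.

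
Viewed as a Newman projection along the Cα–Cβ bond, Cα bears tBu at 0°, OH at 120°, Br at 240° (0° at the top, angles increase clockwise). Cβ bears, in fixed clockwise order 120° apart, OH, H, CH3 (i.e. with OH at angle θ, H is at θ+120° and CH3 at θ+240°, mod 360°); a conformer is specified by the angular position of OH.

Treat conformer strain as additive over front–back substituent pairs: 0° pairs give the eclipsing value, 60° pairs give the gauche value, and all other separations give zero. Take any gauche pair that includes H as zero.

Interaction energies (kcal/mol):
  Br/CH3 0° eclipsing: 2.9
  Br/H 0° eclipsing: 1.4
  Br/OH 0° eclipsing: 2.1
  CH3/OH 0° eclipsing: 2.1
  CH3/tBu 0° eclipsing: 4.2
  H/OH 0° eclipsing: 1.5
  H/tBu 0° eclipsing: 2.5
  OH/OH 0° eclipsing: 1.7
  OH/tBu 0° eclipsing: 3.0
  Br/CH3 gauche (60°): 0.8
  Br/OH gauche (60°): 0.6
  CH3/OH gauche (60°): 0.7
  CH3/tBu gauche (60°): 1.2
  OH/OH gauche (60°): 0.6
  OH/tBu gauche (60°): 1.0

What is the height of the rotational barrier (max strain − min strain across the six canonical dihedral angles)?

OH at 0° (eclipsed): tBu–OH eclipsed, OH–H eclipsed, Br–CH3 eclipsed; 3.0 + 1.5 + 2.9 = 7.4 kcal/mol.
OH at 60° (staggered): tBu–OH gauche, tBu–CH3 gauche, OH–OH gauche, Br–CH3 gauche; 1.0 + 1.2 + 0.6 + 0.8 = 3.6 kcal/mol.
OH at 120° (eclipsed): tBu–CH3 eclipsed, OH–OH eclipsed, Br–H eclipsed; 4.2 + 1.7 + 1.4 = 7.3 kcal/mol.
OH at 180° (staggered): tBu–CH3 gauche, OH–OH gauche, OH–CH3 gauche, Br–OH gauche; 1.2 + 0.6 + 0.7 + 0.6 = 3.1 kcal/mol.
OH at 240° (eclipsed): tBu–H eclipsed, OH–CH3 eclipsed, Br–OH eclipsed; 2.5 + 2.1 + 2.1 = 6.7 kcal/mol.
OH at 300° (staggered): tBu–OH gauche, OH–CH3 gauche, Br–OH gauche, Br–CH3 gauche; 1.0 + 0.7 + 0.6 + 0.8 = 3.1 kcal/mol.
Max at 0° (7.4 kcal/mol), min at 180° (3.1 kcal/mol); barrier = 4.3 kcal/mol.

4.3 kcal/mol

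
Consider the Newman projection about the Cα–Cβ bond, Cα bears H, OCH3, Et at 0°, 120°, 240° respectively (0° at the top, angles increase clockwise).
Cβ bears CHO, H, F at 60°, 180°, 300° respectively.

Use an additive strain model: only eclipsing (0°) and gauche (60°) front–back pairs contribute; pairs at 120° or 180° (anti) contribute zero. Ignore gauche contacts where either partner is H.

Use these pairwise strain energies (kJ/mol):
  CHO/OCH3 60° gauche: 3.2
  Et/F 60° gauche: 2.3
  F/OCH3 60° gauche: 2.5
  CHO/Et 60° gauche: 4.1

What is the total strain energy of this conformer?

5.5 kJ/mol

This conformer (staggered): OCH3–CHO gauche, Et–F gauche; 3.2 + 2.3 = 5.5 kJ/mol.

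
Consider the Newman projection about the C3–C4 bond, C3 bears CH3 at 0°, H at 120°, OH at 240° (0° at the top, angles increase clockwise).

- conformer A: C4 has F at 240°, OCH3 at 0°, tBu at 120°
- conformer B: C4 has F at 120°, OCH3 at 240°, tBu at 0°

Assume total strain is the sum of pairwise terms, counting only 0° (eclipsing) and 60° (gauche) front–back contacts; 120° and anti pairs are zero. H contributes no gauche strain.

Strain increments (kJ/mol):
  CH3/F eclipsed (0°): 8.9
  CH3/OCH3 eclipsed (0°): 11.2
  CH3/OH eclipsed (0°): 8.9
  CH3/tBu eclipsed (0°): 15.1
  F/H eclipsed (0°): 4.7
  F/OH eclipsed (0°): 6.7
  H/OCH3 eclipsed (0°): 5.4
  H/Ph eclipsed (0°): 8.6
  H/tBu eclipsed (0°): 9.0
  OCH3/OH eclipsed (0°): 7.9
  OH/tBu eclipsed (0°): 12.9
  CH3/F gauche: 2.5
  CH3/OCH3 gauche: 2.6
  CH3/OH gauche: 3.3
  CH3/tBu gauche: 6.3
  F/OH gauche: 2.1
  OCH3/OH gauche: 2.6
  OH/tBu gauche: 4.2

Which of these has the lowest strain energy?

A is eclipsed. CH3 at 0° is eclipsed with OCH3 at 0° (11.2); H at 120° is eclipsed with tBu at 120° (9.0); OH at 240° is eclipsed with F at 240° (6.7). Total 26.9 kJ/mol.
B is eclipsed. CH3 at 0° is eclipsed with tBu at 0° (15.1); H at 120° is eclipsed with F at 120° (4.7); OH at 240° is eclipsed with OCH3 at 240° (7.9). Total 27.7 kJ/mol.
A has the lowest total (26.9 kJ/mol).

A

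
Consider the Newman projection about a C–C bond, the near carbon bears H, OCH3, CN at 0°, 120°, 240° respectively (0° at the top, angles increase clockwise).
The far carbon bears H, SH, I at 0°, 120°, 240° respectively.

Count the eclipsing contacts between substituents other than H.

Non-H eclipsing pairs: OCH3(120°)/SH(120°); CN(240°)/I(240°) — 2 interactions.

2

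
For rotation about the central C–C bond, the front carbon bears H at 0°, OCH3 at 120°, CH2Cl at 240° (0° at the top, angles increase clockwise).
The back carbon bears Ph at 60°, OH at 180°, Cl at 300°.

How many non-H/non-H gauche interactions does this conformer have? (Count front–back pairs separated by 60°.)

4

Non-H gauche pairs: OCH3(120°)/Ph(60°); OCH3(120°)/OH(180°); CH2Cl(240°)/OH(180°); CH2Cl(240°)/Cl(300°) — 4 interactions.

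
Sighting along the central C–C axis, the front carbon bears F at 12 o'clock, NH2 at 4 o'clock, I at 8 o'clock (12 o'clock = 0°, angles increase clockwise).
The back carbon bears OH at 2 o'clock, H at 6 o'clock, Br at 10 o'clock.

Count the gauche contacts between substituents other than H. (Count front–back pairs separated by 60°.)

Non-H gauche pairs: F(0°)/OH(60°); F(0°)/Br(300°); NH2(120°)/OH(60°); I(240°)/Br(300°) — 4 interactions.

4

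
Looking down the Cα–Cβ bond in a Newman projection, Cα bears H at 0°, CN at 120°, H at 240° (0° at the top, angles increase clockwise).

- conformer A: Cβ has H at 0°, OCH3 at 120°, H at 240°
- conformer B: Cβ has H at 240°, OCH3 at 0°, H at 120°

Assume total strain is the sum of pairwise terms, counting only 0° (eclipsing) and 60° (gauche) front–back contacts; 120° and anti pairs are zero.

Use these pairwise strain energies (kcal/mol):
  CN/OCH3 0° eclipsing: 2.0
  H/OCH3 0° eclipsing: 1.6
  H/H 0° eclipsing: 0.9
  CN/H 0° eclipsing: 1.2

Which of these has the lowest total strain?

B

A is eclipsed. H at 0° is eclipsed with H at 0° (0.9); CN at 120° is eclipsed with OCH3 at 120° (2.0); H at 240° is eclipsed with H at 240° (0.9). Total 3.8 kcal/mol.
B is eclipsed. H at 0° is eclipsed with OCH3 at 0° (1.6); CN at 120° is eclipsed with H at 120° (1.2); H at 240° is eclipsed with H at 240° (0.9). Total 3.7 kcal/mol.
B has the lowest total (3.7 kcal/mol).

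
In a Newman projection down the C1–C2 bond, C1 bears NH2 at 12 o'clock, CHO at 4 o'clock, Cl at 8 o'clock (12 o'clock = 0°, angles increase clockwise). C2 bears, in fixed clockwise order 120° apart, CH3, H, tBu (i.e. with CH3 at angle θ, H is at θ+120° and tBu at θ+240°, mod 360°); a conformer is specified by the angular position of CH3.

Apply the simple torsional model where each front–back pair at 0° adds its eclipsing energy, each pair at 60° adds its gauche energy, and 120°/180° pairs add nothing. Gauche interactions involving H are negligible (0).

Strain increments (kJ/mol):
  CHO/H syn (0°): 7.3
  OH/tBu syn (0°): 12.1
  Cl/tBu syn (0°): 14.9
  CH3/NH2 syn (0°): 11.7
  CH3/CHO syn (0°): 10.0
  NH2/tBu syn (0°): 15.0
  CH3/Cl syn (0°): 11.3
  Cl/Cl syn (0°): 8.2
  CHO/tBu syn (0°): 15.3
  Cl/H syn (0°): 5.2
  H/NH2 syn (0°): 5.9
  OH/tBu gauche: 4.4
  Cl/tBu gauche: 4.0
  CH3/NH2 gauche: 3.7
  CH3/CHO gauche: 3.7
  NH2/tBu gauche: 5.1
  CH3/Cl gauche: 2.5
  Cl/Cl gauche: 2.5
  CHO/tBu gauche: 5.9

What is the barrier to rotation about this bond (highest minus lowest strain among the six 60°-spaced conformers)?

17.8 kJ/mol

CH3 at 0° (eclipsed): NH2–CH3 eclipsed, CHO–H eclipsed, Cl–tBu eclipsed; 11.7 + 7.3 + 14.9 = 33.9 kJ/mol.
CH3 at 60° (staggered): NH2–CH3 gauche, NH2–tBu gauche, CHO–CH3 gauche, Cl–tBu gauche; 3.7 + 5.1 + 3.7 + 4.0 = 16.5 kJ/mol.
CH3 at 120° (eclipsed): NH2–tBu eclipsed, CHO–CH3 eclipsed, Cl–H eclipsed; 15.0 + 10.0 + 5.2 = 30.2 kJ/mol.
CH3 at 180° (staggered): NH2–tBu gauche, CHO–CH3 gauche, CHO–tBu gauche, Cl–CH3 gauche; 5.1 + 3.7 + 5.9 + 2.5 = 17.2 kJ/mol.
CH3 at 240° (eclipsed): NH2–H eclipsed, CHO–tBu eclipsed, Cl–CH3 eclipsed; 5.9 + 15.3 + 11.3 = 32.5 kJ/mol.
CH3 at 300° (staggered): NH2–CH3 gauche, CHO–tBu gauche, Cl–CH3 gauche, Cl–tBu gauche; 3.7 + 5.9 + 2.5 + 4.0 = 16.1 kJ/mol.
Max at 0° (33.9 kJ/mol), min at 300° (16.1 kJ/mol); barrier = 17.8 kJ/mol.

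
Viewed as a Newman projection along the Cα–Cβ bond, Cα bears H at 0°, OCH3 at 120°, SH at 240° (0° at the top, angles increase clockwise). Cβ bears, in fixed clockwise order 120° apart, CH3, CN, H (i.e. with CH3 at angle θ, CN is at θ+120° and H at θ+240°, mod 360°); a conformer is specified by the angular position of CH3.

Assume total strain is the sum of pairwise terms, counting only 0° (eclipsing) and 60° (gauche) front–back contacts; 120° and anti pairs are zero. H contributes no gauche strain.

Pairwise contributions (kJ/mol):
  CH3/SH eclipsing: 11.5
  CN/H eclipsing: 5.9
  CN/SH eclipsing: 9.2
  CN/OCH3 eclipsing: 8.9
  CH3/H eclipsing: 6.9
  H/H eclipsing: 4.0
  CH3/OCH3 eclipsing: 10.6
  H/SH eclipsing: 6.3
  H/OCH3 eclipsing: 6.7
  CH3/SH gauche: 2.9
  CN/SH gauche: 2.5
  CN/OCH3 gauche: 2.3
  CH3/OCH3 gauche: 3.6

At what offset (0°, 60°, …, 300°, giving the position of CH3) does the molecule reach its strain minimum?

CH3 at 0° (eclipsed): H–CH3 eclipsed, OCH3–CN eclipsed, SH–H eclipsed; 6.9 + 8.9 + 6.3 = 22.1 kJ/mol.
CH3 at 60° (staggered): OCH3–CH3 gauche, OCH3–CN gauche, SH–CN gauche; 3.6 + 2.3 + 2.5 = 8.4 kJ/mol.
CH3 at 120° (eclipsed): H–H eclipsed, OCH3–CH3 eclipsed, SH–CN eclipsed; 4.0 + 10.6 + 9.2 = 23.8 kJ/mol.
CH3 at 180° (staggered): OCH3–CH3 gauche, SH–CH3 gauche, SH–CN gauche; 3.6 + 2.9 + 2.5 = 9.0 kJ/mol.
CH3 at 240° (eclipsed): H–CN eclipsed, OCH3–H eclipsed, SH–CH3 eclipsed; 5.9 + 6.7 + 11.5 = 24.1 kJ/mol.
CH3 at 300° (staggered): OCH3–CN gauche, SH–CH3 gauche; 2.3 + 2.9 = 5.2 kJ/mol.
The minimum (5.2 kJ/mol) occurs with CH3 at 300°.

300°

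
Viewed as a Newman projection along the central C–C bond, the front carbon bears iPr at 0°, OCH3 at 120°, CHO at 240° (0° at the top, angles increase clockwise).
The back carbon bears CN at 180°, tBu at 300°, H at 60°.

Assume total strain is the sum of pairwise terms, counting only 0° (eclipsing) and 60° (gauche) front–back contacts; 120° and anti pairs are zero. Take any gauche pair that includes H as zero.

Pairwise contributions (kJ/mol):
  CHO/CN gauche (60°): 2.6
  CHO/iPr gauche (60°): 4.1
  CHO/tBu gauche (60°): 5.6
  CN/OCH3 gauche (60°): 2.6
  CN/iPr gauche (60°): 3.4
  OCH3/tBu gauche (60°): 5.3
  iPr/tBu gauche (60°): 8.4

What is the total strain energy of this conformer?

This conformer (staggered): iPr(0°)/tBu(300°) gauche 8.4; OCH3(120°)/CN(180°) gauche 2.6; CHO(240°)/CN(180°) gauche 2.6; CHO(240°)/tBu(300°) gauche 5.6 → 19.2 kJ/mol.

19.2 kJ/mol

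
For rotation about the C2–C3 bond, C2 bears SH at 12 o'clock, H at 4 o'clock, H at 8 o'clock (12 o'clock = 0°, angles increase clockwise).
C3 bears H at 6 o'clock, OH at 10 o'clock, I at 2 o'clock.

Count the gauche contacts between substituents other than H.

2

Non-H gauche pairs: SH(0°)/OH(300°); SH(0°)/I(60°) — 2 interactions.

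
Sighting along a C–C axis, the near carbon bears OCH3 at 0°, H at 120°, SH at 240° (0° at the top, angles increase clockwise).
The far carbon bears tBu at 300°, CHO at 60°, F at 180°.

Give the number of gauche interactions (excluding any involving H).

4

Non-H gauche pairs: OCH3(0°)/tBu(300°); OCH3(0°)/CHO(60°); SH(240°)/tBu(300°); SH(240°)/F(180°) — 4 interactions.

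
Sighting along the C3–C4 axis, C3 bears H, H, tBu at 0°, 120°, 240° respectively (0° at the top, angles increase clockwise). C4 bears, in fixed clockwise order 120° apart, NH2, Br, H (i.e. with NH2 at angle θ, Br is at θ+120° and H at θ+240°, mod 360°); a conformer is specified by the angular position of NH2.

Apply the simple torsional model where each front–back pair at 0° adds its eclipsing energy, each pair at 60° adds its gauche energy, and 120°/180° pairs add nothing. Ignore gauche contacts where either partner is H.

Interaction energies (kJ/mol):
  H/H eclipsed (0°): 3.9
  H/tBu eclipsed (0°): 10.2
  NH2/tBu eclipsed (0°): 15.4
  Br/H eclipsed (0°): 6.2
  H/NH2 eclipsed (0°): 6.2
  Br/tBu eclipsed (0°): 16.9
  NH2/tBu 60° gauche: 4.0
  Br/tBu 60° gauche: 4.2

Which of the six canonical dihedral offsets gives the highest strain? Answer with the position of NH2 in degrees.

120°

NH2 at 0° (eclipsed): H(0°)/NH2(0°) eclipsed 6.2; H(120°)/Br(120°) eclipsed 6.2; tBu(240°)/H(240°) eclipsed 10.2 → 22.6 kJ/mol.
NH2 at 60° (staggered): tBu(240°)/Br(180°) gauche 4.2 → 4.2 kJ/mol.
NH2 at 120° (eclipsed): H(0°)/H(0°) eclipsed 3.9; H(120°)/NH2(120°) eclipsed 6.2; tBu(240°)/Br(240°) eclipsed 16.9 → 27.0 kJ/mol.
NH2 at 180° (staggered): tBu(240°)/NH2(180°) gauche 4.0; tBu(240°)/Br(300°) gauche 4.2 → 8.2 kJ/mol.
NH2 at 240° (eclipsed): H(0°)/Br(0°) eclipsed 6.2; H(120°)/H(120°) eclipsed 3.9; tBu(240°)/NH2(240°) eclipsed 15.4 → 25.5 kJ/mol.
NH2 at 300° (staggered): tBu(240°)/NH2(300°) gauche 4.0 → 4.0 kJ/mol.
The maximum (27.0 kJ/mol) occurs with NH2 at 120°.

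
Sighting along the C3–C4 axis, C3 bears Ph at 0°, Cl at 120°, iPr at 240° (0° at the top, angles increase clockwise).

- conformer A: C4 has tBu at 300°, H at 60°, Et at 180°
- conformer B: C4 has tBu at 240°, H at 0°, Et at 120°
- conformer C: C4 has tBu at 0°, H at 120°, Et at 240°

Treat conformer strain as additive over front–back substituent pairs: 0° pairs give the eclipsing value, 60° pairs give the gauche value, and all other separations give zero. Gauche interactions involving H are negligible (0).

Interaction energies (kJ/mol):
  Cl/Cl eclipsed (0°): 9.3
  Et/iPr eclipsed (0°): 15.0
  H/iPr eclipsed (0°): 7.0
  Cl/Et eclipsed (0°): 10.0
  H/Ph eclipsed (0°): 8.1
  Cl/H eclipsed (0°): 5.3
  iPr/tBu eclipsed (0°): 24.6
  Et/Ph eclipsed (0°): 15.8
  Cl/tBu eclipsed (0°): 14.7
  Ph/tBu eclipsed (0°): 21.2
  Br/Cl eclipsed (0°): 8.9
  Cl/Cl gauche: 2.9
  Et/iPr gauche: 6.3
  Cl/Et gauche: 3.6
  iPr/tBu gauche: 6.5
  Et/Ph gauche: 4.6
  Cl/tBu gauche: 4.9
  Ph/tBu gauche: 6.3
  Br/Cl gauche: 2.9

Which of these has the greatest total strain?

B

A (staggered): Ph(0°)/tBu(300°) gauche 6.3; Cl(120°)/Et(180°) gauche 3.6; iPr(240°)/tBu(300°) gauche 6.5; iPr(240°)/Et(180°) gauche 6.3 → 22.7 kJ/mol.
B (eclipsed): Ph(0°)/H(0°) eclipsed 8.1; Cl(120°)/Et(120°) eclipsed 10.0; iPr(240°)/tBu(240°) eclipsed 24.6 → 42.7 kJ/mol.
C (eclipsed): Ph(0°)/tBu(0°) eclipsed 21.2; Cl(120°)/H(120°) eclipsed 5.3; iPr(240°)/Et(240°) eclipsed 15.0 → 41.5 kJ/mol.
B has the highest total (42.7 kJ/mol).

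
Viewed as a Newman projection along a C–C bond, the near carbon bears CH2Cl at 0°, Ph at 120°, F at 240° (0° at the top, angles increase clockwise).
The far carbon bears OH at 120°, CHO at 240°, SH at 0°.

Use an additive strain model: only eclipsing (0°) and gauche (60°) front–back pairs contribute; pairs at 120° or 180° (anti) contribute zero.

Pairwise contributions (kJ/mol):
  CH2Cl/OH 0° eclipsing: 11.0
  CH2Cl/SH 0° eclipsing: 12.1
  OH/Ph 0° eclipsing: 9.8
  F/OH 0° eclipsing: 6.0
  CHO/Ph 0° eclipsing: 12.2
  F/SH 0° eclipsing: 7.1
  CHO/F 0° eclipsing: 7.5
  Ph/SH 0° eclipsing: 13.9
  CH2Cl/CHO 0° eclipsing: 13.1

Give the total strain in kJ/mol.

29.4 kJ/mol

This conformer (eclipsed): CH2Cl–SH eclipsed, Ph–OH eclipsed, F–CHO eclipsed; 12.1 + 9.8 + 7.5 = 29.4 kJ/mol.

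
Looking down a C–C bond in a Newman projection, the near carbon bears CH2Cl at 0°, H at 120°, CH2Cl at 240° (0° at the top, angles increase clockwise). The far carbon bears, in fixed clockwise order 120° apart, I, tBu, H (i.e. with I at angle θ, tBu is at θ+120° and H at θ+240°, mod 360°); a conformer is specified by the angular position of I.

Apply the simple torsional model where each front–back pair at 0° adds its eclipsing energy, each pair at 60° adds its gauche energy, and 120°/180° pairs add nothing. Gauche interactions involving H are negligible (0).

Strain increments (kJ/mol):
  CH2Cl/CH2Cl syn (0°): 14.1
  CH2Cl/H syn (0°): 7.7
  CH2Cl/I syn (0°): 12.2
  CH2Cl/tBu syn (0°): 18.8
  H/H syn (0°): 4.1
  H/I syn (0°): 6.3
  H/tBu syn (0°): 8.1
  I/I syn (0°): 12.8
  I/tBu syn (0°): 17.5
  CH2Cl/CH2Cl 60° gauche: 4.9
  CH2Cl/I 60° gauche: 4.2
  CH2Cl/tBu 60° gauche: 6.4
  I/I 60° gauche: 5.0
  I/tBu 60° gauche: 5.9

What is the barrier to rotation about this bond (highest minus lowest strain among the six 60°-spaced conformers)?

24.5 kJ/mol

I at 0° (eclipsed): CH2Cl(0°)/I(0°) eclipsed 12.2; H(120°)/tBu(120°) eclipsed 8.1; CH2Cl(240°)/H(240°) eclipsed 7.7 → 28.0 kJ/mol.
I at 60° (staggered): CH2Cl(0°)/I(60°) gauche 4.2; CH2Cl(240°)/tBu(180°) gauche 6.4 → 10.6 kJ/mol.
I at 120° (eclipsed): CH2Cl(0°)/H(0°) eclipsed 7.7; H(120°)/I(120°) eclipsed 6.3; CH2Cl(240°)/tBu(240°) eclipsed 18.8 → 32.8 kJ/mol.
I at 180° (staggered): CH2Cl(0°)/tBu(300°) gauche 6.4; CH2Cl(240°)/I(180°) gauche 4.2; CH2Cl(240°)/tBu(300°) gauche 6.4 → 17.0 kJ/mol.
I at 240° (eclipsed): CH2Cl(0°)/tBu(0°) eclipsed 18.8; H(120°)/H(120°) eclipsed 4.1; CH2Cl(240°)/I(240°) eclipsed 12.2 → 35.1 kJ/mol.
I at 300° (staggered): CH2Cl(0°)/I(300°) gauche 4.2; CH2Cl(0°)/tBu(60°) gauche 6.4; CH2Cl(240°)/I(300°) gauche 4.2 → 14.8 kJ/mol.
Max at 240° (35.1 kJ/mol), min at 60° (10.6 kJ/mol); barrier = 24.5 kJ/mol.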